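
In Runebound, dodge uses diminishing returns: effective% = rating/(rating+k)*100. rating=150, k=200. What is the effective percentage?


effective% = rating / (rating + k) * 100
= 150 / (150 + 200) * 100
= 150 / 350 * 100
= 0.428571 * 100
= 42.86%

42.86%


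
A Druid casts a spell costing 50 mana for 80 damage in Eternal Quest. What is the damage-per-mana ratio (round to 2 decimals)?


Efficiency = damage / mana
= 80 / 50
= 1.60

1.60 dmg/mana


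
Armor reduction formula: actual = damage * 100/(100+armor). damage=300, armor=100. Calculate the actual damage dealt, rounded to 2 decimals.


actual = 300 * 100 / (100 + 100)
= 300 * 100 / 200
= 30000 / 200
= 150.00

150.00 damage


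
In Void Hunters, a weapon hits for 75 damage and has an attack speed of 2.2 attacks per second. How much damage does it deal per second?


DPS = damage * attack_speed
= 75 * 2.2
= 165.0

165.0 DPS


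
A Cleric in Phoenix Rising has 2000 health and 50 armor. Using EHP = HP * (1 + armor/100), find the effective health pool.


EHP = 2000 * (1 + 50/100)
= 2000 * (1 + 0.5)
= 2000 * 1.5
= 3000.0

3000.0 EHP


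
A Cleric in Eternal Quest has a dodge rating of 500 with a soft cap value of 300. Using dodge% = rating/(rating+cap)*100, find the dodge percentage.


dodge% = 500 / (500 + 300) * 100
= 500 / 800 * 100
= 0.625 * 100
= 62.50%

62.50%


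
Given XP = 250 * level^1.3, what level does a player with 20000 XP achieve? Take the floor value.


XP = 250 * level^1.3, so level = (XP / 250)^(1/1.3)
= (20000 / 250)^(1/1.3)
= 80.0^0.7692
= 29.1015
Floor: level = 29

level 29


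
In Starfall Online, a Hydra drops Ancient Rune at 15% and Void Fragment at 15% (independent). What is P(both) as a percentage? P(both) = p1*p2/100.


For independent events, P(both) = P(A) * P(B)
= 15% * 15%
= 225 / 100 %
= 2.25%

2.25%


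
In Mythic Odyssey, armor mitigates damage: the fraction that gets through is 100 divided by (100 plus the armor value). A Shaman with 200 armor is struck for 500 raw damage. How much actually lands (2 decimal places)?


actual = 500 * 100 / (100 + 200)
= 500 * 100 / 300
= 50000 / 300
= 166.67

166.67 damage


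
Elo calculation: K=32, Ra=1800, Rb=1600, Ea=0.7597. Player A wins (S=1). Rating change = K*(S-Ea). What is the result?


Elo update: delta = K * (S - Ea), where S = 1 (wins)
S - Ea = 1 - 0.7597 = 0.2403
Rating change = 32 * 0.2403
= 7.69

7.69 rating points


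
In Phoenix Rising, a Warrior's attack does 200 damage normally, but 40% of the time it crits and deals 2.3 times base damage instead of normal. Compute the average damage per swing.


E[dmg] = base * (1 + crit_chance * (crit_mult - 1))
cc as decimal = 40/100 = 0.4
cm - 1 = 2.3 - 1 = 1.3
Bonus factor = 0.4 * 1.3 = 0.52
Total multiplier = 1 + 0.52 = 1.52
Expected damage = 200 * 1.52 = 304.00

304.00 damage


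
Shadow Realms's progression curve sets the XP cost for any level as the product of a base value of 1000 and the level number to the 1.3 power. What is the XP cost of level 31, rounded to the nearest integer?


XP = 1000 * level^1.3
Substitute level = 31:
XP = 1000 * 31^1.3
= 1000 * 86.8501
= 86850

86850 XP


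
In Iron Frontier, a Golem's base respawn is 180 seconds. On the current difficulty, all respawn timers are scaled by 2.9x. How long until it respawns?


Respawn time = base * multiplier
= 180 * 2.9
= 522.0 seconds

522.0 seconds


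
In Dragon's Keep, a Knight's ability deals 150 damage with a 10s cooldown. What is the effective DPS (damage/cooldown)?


DPS = damage / cooldown
= 150 / 10
= 15.00

15.00 DPS


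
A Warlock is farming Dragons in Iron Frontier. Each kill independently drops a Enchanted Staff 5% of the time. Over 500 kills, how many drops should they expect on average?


Expected drops = kills * (drop_rate / 100)
= 500 * (5 / 100)
= 500 * 0.05
= 25.0

25.0 drops


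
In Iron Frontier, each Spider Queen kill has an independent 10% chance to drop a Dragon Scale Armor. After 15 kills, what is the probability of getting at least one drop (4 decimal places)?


P(at least one) = 1 - P(none) = 1 - (1-p)^n
p = 10/100 = 0.1
1 - p = 0.9
(1 - p)^15 = 0.9^15 = 0.205891
P(at least one) = 1 - 0.205891 = 0.7941

0.7941


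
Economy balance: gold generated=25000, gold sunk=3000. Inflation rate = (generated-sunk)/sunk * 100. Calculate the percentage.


Net gold = 25000 - 3000 = 22000
Inflation rate = net / sunk * 100 = 22000 / 3000 * 100
= 7.333333 * 100
= 733.33%

733.33%


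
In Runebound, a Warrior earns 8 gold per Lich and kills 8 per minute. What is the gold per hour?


Gold per minute = 8 * 8 = 64
Gold per hour = 64 * 60 = 3840

3840 gold/hour


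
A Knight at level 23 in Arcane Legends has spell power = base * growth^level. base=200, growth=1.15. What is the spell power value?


value = base * growth^level
= 200 * 1.15^23
= 200 * 24.891458
= 4978.29

4978.29 spell power


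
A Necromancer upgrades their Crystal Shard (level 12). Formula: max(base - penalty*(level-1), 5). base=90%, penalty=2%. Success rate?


raw_rate = 90 - 2 * (12 - 1)
= 90 - 2 * 11
= 90 - 22
= 68
Apply floor: max(68, 5) = 68%

68%


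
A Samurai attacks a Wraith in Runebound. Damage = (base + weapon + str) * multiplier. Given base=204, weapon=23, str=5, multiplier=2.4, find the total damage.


Sum base + weapon + str = 204 + 23 + 5 = 232
Multiply by 2.4:
232 * 2.4 = 556.8

556.8 damage


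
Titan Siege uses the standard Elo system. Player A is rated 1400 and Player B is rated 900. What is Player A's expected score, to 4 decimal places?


Elo expected score: Ea = 1/(1 + 10^((Rb-Ra)/400))
Rb - Ra = 900 - 1400 = -500
(Rb-Ra)/400 = -500/400 = -1.25
10^-1.25 = 0.056234
Ea = 1/(1 + 0.056234) = 1/1.056234 = 0.9468

0.9468


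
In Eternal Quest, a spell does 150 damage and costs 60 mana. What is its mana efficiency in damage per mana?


Efficiency = damage / mana
= 150 / 60
= 2.50

2.50 dmg/mana


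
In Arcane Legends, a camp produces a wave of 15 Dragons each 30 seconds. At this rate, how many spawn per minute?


Spawns per minute = count * (60 / interval)
= 15 * (60 / 30)
= 15 * 2.0
= 30.0

30.0 per minute


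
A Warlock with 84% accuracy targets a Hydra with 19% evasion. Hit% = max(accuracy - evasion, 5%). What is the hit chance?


accuracy - evasion = 84 - 19 = 65
Apply floor: max(65, 5) = 65
Hit chance = 65%

65%


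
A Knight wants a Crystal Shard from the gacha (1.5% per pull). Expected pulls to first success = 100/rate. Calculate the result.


Expected pulls for a geometric distribution = 1/p = 100 / rate%
= 100 / 1.5
= 66.67

66.67 pulls


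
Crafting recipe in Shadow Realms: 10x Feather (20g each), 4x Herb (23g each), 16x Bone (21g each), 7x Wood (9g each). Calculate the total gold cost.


Cost breakdown:
  Feather: 10 * 20 = 200
  Herb: 4 * 23 = 92
  Bone: 16 * 21 = 336
  Wood: 7 * 9 = 63
Total = 200 + 92 + 336 + 63 = 691

691 gold


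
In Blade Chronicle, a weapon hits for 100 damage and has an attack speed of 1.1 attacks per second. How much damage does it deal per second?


DPS = damage * attack_speed
= 100 * 1.1
= 110.0

110.0 DPS


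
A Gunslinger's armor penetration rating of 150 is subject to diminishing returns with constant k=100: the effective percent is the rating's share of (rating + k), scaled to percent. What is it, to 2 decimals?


effective% = rating / (rating + k) * 100
= 150 / (150 + 100) * 100
= 150 / 250 * 100
= 0.6 * 100
= 60.00%

60.00%


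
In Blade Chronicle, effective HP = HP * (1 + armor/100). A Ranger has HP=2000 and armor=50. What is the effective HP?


EHP = 2000 * (1 + 50/100)
= 2000 * (1 + 0.5)
= 2000 * 1.5
= 3000.0

3000.0 EHP


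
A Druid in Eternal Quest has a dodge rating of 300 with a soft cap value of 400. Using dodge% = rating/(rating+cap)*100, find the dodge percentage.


dodge% = 300 / (300 + 400) * 100
= 300 / 700 * 100
= 0.428571 * 100
= 42.86%

42.86%


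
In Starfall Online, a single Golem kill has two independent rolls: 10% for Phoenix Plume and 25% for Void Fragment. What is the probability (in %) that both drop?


For independent events, P(both) = P(A) * P(B)
= 10% * 25%
= 250 / 100 %
= 2.5%

2.5%


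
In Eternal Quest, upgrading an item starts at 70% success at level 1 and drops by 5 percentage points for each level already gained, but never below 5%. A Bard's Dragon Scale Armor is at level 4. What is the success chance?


raw_rate = 70 - 5 * (4 - 1)
= 70 - 5 * 3
= 70 - 15
= 55
Apply floor: max(55, 5) = 55%

55%


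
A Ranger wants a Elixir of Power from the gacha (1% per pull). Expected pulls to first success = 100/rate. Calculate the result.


Expected pulls for a geometric distribution = 1/p = 100 / rate%
= 100 / 1
= 100.0

100.0 pulls


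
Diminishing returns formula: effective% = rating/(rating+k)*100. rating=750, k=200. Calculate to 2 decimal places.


effective% = rating / (rating + k) * 100
= 750 / (750 + 200) * 100
= 750 / 950 * 100
= 0.789474 * 100
= 78.95%

78.95%


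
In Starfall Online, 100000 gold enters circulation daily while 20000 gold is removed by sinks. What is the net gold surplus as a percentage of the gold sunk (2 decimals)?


Net gold = 100000 - 20000 = 80000
Inflation rate = net / sunk * 100 = 80000 / 20000 * 100
= 4.0 * 100
= 400.00%

400.00%


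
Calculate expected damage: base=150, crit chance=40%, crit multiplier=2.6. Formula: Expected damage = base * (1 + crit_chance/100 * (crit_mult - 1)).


E[dmg] = base * (1 + crit_chance * (crit_mult - 1))
cc as decimal = 40/100 = 0.4
cm - 1 = 2.6 - 1 = 1.6
Bonus factor = 0.4 * 1.6 = 0.64
Total multiplier = 1 + 0.64 = 1.64
Expected damage = 150 * 1.64 = 246.00

246.00 damage


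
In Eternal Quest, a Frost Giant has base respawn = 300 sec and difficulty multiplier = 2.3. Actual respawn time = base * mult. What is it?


Respawn time = base * multiplier
= 300 * 2.3
= 690.0 seconds

690.0 seconds


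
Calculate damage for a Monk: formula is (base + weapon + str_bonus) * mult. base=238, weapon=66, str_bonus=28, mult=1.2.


Sum base + weapon + str = 238 + 66 + 28 = 332
Multiply by 1.2:
332 * 1.2 = 398.4

398.4 damage


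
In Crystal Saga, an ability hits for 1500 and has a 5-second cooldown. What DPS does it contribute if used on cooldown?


DPS = damage / cooldown
= 1500 / 5
= 300.00

300.00 DPS


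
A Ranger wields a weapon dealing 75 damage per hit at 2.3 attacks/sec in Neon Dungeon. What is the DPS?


DPS = damage * attack_speed
= 75 * 2.3
= 172.5

172.5 DPS


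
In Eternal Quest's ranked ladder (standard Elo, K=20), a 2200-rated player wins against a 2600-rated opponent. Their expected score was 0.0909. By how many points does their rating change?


Elo update: delta = K * (S - Ea), where S = 1 (wins)
S - Ea = 1 - 0.0909 = 0.9091
Rating change = 20 * 0.9091
= 18.18

18.18 rating points


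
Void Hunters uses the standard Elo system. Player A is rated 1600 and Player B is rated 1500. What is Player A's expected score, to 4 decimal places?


Elo expected score: Ea = 1/(1 + 10^((Rb-Ra)/400))
Rb - Ra = 1500 - 1600 = -100
(Rb-Ra)/400 = -100/400 = -0.25
10^-0.25 = 0.562341
Ea = 1/(1 + 0.562341) = 1/1.562341 = 0.6401

0.6401


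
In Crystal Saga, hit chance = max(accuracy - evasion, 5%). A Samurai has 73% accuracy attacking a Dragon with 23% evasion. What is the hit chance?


accuracy - evasion = 73 - 23 = 50
Apply floor: max(50, 5) = 50
Hit chance = 50%

50%


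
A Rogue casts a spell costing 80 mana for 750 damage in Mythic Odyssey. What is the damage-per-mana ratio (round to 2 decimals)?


Efficiency = damage / mana
= 750 / 80
= 9.38

9.38 dmg/mana


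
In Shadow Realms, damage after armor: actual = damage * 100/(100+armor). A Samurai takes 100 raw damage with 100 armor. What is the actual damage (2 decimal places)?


actual = 100 * 100 / (100 + 100)
= 100 * 100 / 200
= 10000 / 200
= 50.00

50.00 damage


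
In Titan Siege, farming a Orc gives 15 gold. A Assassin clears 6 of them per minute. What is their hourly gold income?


Gold per minute = 15 * 6 = 90
Gold per hour = 90 * 60 = 5400

5400 gold/hour


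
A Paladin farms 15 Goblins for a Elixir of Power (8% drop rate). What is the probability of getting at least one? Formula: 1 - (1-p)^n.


P(at least one) = 1 - P(none) = 1 - (1-p)^n
p = 8/100 = 0.08
1 - p = 0.92
(1 - p)^15 = 0.92^15 = 0.286297
P(at least one) = 1 - 0.286297 = 0.7137

0.7137


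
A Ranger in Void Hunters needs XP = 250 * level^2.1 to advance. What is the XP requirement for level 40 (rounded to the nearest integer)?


XP = 250 * level^2.1
Substitute level = 40:
XP = 250 * 40^2.1
= 250 * 2313.8009
= 578450

578450 XP


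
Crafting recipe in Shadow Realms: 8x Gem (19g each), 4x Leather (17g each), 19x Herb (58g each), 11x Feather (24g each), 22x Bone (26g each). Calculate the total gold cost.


Cost breakdown:
  Gem: 8 * 19 = 152
  Leather: 4 * 17 = 68
  Herb: 19 * 58 = 1102
  Feather: 11 * 24 = 264
  Bone: 22 * 26 = 572
Total = 152 + 68 + 1102 + 264 + 572 = 2158

2158 gold


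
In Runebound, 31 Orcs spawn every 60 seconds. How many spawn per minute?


Spawns per minute = count * (60 / interval)
= 31 * (60 / 60)
= 31 * 1.0
= 31.0

31.0 per minute


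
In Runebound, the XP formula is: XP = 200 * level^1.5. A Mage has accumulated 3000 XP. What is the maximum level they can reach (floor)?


XP = 200 * level^1.5, so level = (XP / 200)^(1/1.5)
= (3000 / 200)^(1/1.5)
= 15.0^0.6667
= 6.0822
Floor: level = 6

level 6


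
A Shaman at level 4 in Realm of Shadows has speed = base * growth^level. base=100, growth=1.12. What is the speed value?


value = base * growth^level
= 100 * 1.12^4
= 100 * 1.573519
= 157.35

157.35 speed


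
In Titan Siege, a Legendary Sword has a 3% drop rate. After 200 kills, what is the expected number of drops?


Expected drops = kills * (drop_rate / 100)
= 200 * (3 / 100)
= 200 * 0.03
= 6.0

6.0 drops


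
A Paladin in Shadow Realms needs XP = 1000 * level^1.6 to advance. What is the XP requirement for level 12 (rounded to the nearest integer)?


XP = 1000 * level^1.6
Substitute level = 12:
XP = 1000 * 12^1.6
= 1000 * 53.2954
= 53295

53295 XP


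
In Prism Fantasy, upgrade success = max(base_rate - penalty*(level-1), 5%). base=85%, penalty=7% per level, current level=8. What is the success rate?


raw_rate = 85 - 7 * (8 - 1)
= 85 - 7 * 7
= 85 - 49
= 36
Apply floor: max(36, 5) = 36%

36%


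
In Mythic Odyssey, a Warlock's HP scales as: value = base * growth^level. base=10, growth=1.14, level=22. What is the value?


value = base * growth^level
= 10 * 1.14^22
= 10 * 17.861039
= 178.61

178.61 HP


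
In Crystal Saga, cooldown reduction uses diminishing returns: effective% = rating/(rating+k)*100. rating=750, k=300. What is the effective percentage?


effective% = rating / (rating + k) * 100
= 750 / (750 + 300) * 100
= 750 / 1050 * 100
= 0.714286 * 100
= 71.43%

71.43%


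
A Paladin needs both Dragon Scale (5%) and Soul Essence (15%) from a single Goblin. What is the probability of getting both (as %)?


For independent events, P(both) = P(A) * P(B)
= 5% * 15%
= 75 / 100 %
= 0.75%

0.75%


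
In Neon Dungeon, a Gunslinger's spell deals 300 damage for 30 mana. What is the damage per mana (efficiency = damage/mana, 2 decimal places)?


Efficiency = damage / mana
= 300 / 30
= 10.00

10.00 dmg/mana


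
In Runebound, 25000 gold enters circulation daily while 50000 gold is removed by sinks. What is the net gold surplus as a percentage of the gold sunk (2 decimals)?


Net gold = 25000 - 50000 = -25000
Inflation rate = net / sunk * 100 = -25000 / 50000 * 100
= -0.5 * 100
= -50.00%

-50.00%


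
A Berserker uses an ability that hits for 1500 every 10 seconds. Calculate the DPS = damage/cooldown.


DPS = damage / cooldown
= 1500 / 10
= 150.00

150.00 DPS


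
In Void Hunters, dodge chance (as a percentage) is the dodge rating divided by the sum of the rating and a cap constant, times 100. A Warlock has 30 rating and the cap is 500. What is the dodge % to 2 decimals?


dodge% = 30 / (30 + 500) * 100
= 30 / 530 * 100
= 0.056604 * 100
= 5.66%

5.66%


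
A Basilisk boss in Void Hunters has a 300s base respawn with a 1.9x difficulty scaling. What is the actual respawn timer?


Respawn time = base * multiplier
= 300 * 1.9
= 570.0 seconds

570.0 seconds


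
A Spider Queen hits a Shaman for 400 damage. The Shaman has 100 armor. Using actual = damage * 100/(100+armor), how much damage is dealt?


actual = 400 * 100 / (100 + 100)
= 400 * 100 / 200
= 40000 / 200
= 200.00

200.00 damage


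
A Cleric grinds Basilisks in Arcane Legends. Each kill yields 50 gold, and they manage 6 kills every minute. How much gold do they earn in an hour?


Gold per minute = 50 * 6 = 300
Gold per hour = 300 * 60 = 18000

18000 gold/hour


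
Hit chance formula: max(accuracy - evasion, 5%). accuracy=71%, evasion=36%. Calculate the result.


accuracy - evasion = 71 - 36 = 35
Apply floor: max(35, 5) = 35
Hit chance = 35%

35%


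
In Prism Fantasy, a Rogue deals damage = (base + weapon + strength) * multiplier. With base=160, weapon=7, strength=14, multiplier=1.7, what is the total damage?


Sum base + weapon + str = 160 + 7 + 14 = 181
Multiply by 1.7:
181 * 1.7 = 307.7

307.7 damage


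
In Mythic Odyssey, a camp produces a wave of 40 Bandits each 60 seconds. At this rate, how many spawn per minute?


Spawns per minute = count * (60 / interval)
= 40 * (60 / 60)
= 40 * 1.0
= 40.0

40.0 per minute


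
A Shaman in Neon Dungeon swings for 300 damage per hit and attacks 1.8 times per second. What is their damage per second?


DPS = damage * attack_speed
= 300 * 1.8
= 540.0

540.0 DPS


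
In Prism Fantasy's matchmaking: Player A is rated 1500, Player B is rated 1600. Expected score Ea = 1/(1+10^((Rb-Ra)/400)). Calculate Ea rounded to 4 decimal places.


Elo expected score: Ea = 1/(1 + 10^((Rb-Ra)/400))
Rb - Ra = 1600 - 1500 = 100
(Rb-Ra)/400 = 100/400 = 0.25
10^0.25 = 1.778279
Ea = 1/(1 + 1.778279) = 1/2.778279 = 0.3599

0.3599


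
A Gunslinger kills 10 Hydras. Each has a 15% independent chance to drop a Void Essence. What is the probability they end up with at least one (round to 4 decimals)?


P(at least one) = 1 - P(none) = 1 - (1-p)^n
p = 15/100 = 0.15
1 - p = 0.85
(1 - p)^10 = 0.85^10 = 0.196874
P(at least one) = 1 - 0.196874 = 0.8031

0.8031


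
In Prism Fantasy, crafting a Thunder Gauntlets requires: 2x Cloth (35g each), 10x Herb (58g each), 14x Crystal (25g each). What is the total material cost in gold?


Cost breakdown:
  Cloth: 2 * 35 = 70
  Herb: 10 * 58 = 580
  Crystal: 14 * 25 = 350
Total = 70 + 580 + 350 = 1000

1000 gold


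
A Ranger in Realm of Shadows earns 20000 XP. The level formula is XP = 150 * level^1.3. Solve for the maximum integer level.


XP = 150 * level^1.3, so level = (XP / 150)^(1/1.3)
= (20000 / 150)^(1/1.3)
= 133.3333^0.7692
= 43.109
Floor: level = 43

level 43


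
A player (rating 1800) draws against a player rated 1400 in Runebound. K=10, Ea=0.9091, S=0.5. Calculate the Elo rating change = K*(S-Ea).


Elo update: delta = K * (S - Ea), where S = 0.5 (draws)
S - Ea = 0.5 - 0.9091 = -0.4091
Rating change = 10 * -0.4091
= -4.09

-4.09 rating points


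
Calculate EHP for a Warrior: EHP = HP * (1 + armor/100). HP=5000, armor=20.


EHP = 5000 * (1 + 20/100)
= 5000 * (1 + 0.2)
= 5000 * 1.2
= 6000.0

6000.0 EHP


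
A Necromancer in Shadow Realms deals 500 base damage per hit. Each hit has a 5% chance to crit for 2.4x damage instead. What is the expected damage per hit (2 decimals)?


E[dmg] = base * (1 + crit_chance * (crit_mult - 1))
cc as decimal = 5/100 = 0.05
cm - 1 = 2.4 - 1 = 1.4
Bonus factor = 0.05 * 1.4 = 0.07
Total multiplier = 1 + 0.07 = 1.07
Expected damage = 500 * 1.07 = 535.00

535.00 damage


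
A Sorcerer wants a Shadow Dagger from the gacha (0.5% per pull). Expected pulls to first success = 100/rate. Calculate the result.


Expected pulls for a geometric distribution = 1/p = 100 / rate%
= 100 / 0.5
= 200.0

200.0 pulls


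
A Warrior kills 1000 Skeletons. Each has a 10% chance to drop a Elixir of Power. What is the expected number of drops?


Expected drops = kills * (drop_rate / 100)
= 1000 * (10 / 100)
= 1000 * 0.1
= 100.0

100.0 drops


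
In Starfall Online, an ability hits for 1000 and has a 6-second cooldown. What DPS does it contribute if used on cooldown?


DPS = damage / cooldown
= 1000 / 6
= 166.67

166.67 DPS


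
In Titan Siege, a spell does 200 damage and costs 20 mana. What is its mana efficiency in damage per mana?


Efficiency = damage / mana
= 200 / 20
= 10.00

10.00 dmg/mana


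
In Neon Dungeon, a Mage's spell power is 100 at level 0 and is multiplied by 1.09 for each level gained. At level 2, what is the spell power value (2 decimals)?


value = base * growth^level
= 100 * 1.09^2
= 100 * 1.1881
= 118.81

118.81 spell power


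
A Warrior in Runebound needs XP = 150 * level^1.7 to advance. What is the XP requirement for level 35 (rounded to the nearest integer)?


XP = 150 * level^1.7
Substitute level = 35:
XP = 150 * 35^1.7
= 150 * 421.6146
= 63242

63242 XP


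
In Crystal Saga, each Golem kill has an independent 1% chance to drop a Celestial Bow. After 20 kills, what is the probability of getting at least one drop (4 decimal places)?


P(at least one) = 1 - P(none) = 1 - (1-p)^n
p = 1/100 = 0.01
1 - p = 0.99
(1 - p)^20 = 0.99^20 = 0.817907
P(at least one) = 1 - 0.817907 = 0.1821

0.1821


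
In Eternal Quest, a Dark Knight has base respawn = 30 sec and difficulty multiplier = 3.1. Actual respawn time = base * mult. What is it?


Respawn time = base * multiplier
= 30 * 3.1
= 93.0 seconds

93.0 seconds


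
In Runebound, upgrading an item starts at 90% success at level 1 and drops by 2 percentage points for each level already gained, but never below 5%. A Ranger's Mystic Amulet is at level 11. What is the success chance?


raw_rate = 90 - 2 * (11 - 1)
= 90 - 2 * 10
= 90 - 20
= 70
Apply floor: max(70, 5) = 70%

70%


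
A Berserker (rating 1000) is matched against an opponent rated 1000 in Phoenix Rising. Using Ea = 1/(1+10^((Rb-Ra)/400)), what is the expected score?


Elo expected score: Ea = 1/(1 + 10^((Rb-Ra)/400))
Rb - Ra = 1000 - 1000 = 0
(Rb-Ra)/400 = 0/400 = 0.0
10^0.0 = 1.0
Ea = 1/(1 + 1.0) = 1/2.0 = 0.5000

0.5000


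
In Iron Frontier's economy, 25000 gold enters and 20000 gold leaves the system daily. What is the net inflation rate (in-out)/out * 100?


Net gold = 25000 - 20000 = 5000
Inflation rate = net / sunk * 100 = 5000 / 20000 * 100
= 0.25 * 100
= 25.00%

25.00%


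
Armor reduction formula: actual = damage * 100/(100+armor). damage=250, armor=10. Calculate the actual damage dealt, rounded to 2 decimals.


actual = 250 * 100 / (100 + 10)
= 250 * 100 / 110
= 25000 / 110
= 227.27

227.27 damage


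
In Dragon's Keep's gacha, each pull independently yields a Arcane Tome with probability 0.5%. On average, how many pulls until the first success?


Expected pulls for a geometric distribution = 1/p = 100 / rate%
= 100 / 0.5
= 200.0

200.0 pulls


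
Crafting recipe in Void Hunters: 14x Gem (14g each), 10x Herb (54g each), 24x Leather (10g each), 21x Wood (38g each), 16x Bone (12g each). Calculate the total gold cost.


Cost breakdown:
  Gem: 14 * 14 = 196
  Herb: 10 * 54 = 540
  Leather: 24 * 10 = 240
  Wood: 21 * 38 = 798
  Bone: 16 * 12 = 192
Total = 196 + 540 + 240 + 798 + 192 = 1966

1966 gold


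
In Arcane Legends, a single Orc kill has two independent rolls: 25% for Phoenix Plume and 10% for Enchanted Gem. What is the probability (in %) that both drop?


For independent events, P(both) = P(A) * P(B)
= 25% * 10%
= 250 / 100 %
= 2.5%

2.5%


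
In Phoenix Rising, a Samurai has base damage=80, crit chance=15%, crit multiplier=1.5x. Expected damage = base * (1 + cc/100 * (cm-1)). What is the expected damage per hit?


E[dmg] = base * (1 + crit_chance * (crit_mult - 1))
cc as decimal = 15/100 = 0.15
cm - 1 = 1.5 - 1 = 0.5
Bonus factor = 0.15 * 0.5 = 0.075
Total multiplier = 1 + 0.075 = 1.075
Expected damage = 80 * 1.075 = 86.00

86.00 damage


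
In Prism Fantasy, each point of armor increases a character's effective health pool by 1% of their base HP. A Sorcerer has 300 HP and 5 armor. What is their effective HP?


EHP = 300 * (1 + 5/100)
= 300 * (1 + 0.05)
= 300 * 1.05
= 315.0

315.0 EHP


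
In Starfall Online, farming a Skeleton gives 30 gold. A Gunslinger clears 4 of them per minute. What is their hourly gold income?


Gold per minute = 30 * 4 = 120
Gold per hour = 120 * 60 = 7200

7200 gold/hour


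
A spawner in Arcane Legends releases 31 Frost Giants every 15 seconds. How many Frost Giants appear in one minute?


Spawns per minute = count * (60 / interval)
= 31 * (60 / 15)
= 31 * 4.0
= 124.0

124.0 per minute


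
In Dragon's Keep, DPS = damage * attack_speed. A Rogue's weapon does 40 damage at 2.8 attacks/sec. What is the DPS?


DPS = damage * attack_speed
= 40 * 2.8
= 112.0

112.0 DPS


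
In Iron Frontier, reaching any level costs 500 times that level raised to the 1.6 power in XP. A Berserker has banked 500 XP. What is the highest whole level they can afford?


XP = 500 * level^1.6, so level = (XP / 500)^(1/1.6)
= (500 / 500)^(1/1.6)
= 1.0^0.625
= 1.0
Floor: level = 1

level 1


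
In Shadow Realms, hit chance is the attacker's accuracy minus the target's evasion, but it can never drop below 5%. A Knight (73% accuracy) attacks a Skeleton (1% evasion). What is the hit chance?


accuracy - evasion = 73 - 1 = 72
Apply floor: max(72, 5) = 72
Hit chance = 72%

72%


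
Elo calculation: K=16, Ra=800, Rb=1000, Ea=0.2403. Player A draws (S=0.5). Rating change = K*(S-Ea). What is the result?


Elo update: delta = K * (S - Ea), where S = 0.5 (draws)
S - Ea = 0.5 - 0.2403 = 0.2597
Rating change = 16 * 0.2597
= 4.16

4.16 rating points


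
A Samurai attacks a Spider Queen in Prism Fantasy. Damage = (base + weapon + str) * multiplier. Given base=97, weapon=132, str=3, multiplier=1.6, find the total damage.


Sum base + weapon + str = 97 + 132 + 3 = 232
Multiply by 1.6:
232 * 1.6 = 371.2

371.2 damage


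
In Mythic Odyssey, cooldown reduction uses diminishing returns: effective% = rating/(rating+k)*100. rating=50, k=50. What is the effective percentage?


effective% = rating / (rating + k) * 100
= 50 / (50 + 50) * 100
= 50 / 100 * 100
= 0.5 * 100
= 50.00%

50.00%


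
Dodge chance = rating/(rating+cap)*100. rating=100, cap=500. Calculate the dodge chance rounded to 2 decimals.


dodge% = 100 / (100 + 500) * 100
= 100 / 600 * 100
= 0.166667 * 100
= 16.67%

16.67%


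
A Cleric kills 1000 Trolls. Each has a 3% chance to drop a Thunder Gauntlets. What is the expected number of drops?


Expected drops = kills * (drop_rate / 100)
= 1000 * (3 / 100)
= 1000 * 0.03
= 30.0

30.0 drops


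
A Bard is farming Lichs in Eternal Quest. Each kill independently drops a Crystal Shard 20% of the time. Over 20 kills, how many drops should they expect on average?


Expected drops = kills * (drop_rate / 100)
= 20 * (20 / 100)
= 20 * 0.2
= 4.0

4.0 drops


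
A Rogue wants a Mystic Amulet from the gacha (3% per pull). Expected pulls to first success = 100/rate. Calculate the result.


Expected pulls for a geometric distribution = 1/p = 100 / rate%
= 100 / 3
= 33.33

33.33 pulls


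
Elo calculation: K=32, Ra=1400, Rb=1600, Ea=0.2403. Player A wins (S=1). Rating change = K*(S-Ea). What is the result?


Elo update: delta = K * (S - Ea), where S = 1 (wins)
S - Ea = 1 - 0.2403 = 0.7597
Rating change = 32 * 0.7597
= 24.31

24.31 rating points


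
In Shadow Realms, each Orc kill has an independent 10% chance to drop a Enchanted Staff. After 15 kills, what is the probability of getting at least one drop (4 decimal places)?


P(at least one) = 1 - P(none) = 1 - (1-p)^n
p = 10/100 = 0.1
1 - p = 0.9
(1 - p)^15 = 0.9^15 = 0.205891
P(at least one) = 1 - 0.205891 = 0.7941

0.7941


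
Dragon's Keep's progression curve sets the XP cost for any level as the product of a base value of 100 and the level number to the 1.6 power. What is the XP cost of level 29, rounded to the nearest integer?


XP = 100 * level^1.6
Substitute level = 29:
XP = 100 * 29^1.6
= 100 * 218.694
= 21869

21869 XP


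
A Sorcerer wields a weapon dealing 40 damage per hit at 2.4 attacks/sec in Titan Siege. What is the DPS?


DPS = damage * attack_speed
= 40 * 2.4
= 96.0

96.0 DPS


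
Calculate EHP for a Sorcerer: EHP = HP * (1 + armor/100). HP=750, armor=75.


EHP = 750 * (1 + 75/100)
= 750 * (1 + 0.75)
= 750 * 1.75
= 1312.5

1312.5 EHP


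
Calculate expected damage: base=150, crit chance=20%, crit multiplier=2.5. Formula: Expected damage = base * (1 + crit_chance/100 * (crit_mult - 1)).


E[dmg] = base * (1 + crit_chance * (crit_mult - 1))
cc as decimal = 20/100 = 0.2
cm - 1 = 2.5 - 1 = 1.5
Bonus factor = 0.2 * 1.5 = 0.3
Total multiplier = 1 + 0.3 = 1.3
Expected damage = 150 * 1.3 = 195.00

195.00 damage


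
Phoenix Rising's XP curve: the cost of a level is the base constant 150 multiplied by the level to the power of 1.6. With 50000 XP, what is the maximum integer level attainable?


XP = 150 * level^1.6, so level = (XP / 150)^(1/1.6)
= (50000 / 150)^(1/1.6)
= 333.3333^0.625
= 37.7398
Floor: level = 37

level 37


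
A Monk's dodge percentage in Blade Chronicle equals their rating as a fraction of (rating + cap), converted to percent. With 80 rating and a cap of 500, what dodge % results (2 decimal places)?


dodge% = 80 / (80 + 500) * 100
= 80 / 580 * 100
= 0.137931 * 100
= 13.79%

13.79%


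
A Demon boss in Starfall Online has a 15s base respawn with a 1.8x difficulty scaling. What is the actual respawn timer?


Respawn time = base * multiplier
= 15 * 1.8
= 27.0 seconds

27.0 seconds


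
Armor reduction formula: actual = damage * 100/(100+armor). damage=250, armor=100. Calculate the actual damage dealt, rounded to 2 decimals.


actual = 250 * 100 / (100 + 100)
= 250 * 100 / 200
= 25000 / 200
= 125.00

125.00 damage


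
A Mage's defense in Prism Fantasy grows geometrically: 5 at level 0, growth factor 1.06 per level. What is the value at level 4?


value = base * growth^level
= 5 * 1.06^4
= 5 * 1.262477
= 6.31

6.31 defense


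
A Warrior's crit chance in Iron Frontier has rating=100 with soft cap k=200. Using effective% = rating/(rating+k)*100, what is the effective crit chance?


effective% = rating / (rating + k) * 100
= 100 / (100 + 200) * 100
= 100 / 300 * 100
= 0.333333 * 100
= 33.33%

33.33%


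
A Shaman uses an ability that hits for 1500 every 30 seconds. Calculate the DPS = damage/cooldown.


DPS = damage / cooldown
= 1500 / 30
= 50.00

50.00 DPS


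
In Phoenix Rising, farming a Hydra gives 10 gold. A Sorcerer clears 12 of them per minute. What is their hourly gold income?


Gold per minute = 10 * 12 = 120
Gold per hour = 120 * 60 = 7200

7200 gold/hour


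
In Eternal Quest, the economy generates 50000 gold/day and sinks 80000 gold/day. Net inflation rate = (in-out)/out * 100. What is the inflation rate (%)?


Net gold = 50000 - 80000 = -30000
Inflation rate = net / sunk * 100 = -30000 / 80000 * 100
= -0.375 * 100
= -37.50%

-37.50%


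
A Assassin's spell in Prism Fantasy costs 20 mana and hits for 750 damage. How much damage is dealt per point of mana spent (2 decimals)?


Efficiency = damage / mana
= 750 / 20
= 37.50

37.50 dmg/mana


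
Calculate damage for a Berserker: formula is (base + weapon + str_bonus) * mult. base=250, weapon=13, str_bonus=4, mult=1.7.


Sum base + weapon + str = 250 + 13 + 4 = 267
Multiply by 1.7:
267 * 1.7 = 453.9

453.9 damage


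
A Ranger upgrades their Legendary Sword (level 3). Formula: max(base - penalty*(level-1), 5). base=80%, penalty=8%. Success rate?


raw_rate = 80 - 8 * (3 - 1)
= 80 - 8 * 2
= 80 - 16
= 64
Apply floor: max(64, 5) = 64%

64%


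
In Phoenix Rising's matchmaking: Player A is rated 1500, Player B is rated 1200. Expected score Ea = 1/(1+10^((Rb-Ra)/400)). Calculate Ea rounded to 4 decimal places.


Elo expected score: Ea = 1/(1 + 10^((Rb-Ra)/400))
Rb - Ra = 1200 - 1500 = -300
(Rb-Ra)/400 = -300/400 = -0.75
10^-0.75 = 0.177828
Ea = 1/(1 + 0.177828) = 1/1.177828 = 0.8490

0.8490


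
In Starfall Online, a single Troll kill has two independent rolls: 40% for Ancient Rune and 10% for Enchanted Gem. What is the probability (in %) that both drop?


For independent events, P(both) = P(A) * P(B)
= 40% * 10%
= 400 / 100 %
= 4.0%

4.0%


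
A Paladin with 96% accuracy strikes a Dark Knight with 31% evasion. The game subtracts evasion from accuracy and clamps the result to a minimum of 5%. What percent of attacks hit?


accuracy - evasion = 96 - 31 = 65
Apply floor: max(65, 5) = 65
Hit chance = 65%

65%


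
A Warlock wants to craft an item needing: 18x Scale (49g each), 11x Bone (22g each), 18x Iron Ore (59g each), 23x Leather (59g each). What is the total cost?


Cost breakdown:
  Scale: 18 * 49 = 882
  Bone: 11 * 22 = 242
  Iron Ore: 18 * 59 = 1062
  Leather: 23 * 59 = 1357
Total = 882 + 242 + 1062 + 1357 = 3543

3543 gold


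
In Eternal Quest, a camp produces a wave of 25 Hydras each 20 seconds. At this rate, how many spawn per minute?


Spawns per minute = count * (60 / interval)
= 25 * (60 / 20)
= 25 * 3.0
= 75.0

75.0 per minute


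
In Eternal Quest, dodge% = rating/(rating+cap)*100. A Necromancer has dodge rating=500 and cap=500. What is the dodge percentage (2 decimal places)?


dodge% = 500 / (500 + 500) * 100
= 500 / 1000 * 100
= 0.5 * 100
= 50.00%

50.00%


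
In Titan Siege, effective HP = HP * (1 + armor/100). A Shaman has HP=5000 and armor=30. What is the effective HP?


EHP = 5000 * (1 + 30/100)
= 5000 * (1 + 0.3)
= 5000 * 1.3
= 6500.0

6500.0 EHP


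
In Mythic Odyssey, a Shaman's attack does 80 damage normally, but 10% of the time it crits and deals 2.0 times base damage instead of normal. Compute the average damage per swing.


E[dmg] = base * (1 + crit_chance * (crit_mult - 1))
cc as decimal = 10/100 = 0.1
cm - 1 = 2.0 - 1 = 1.0
Bonus factor = 0.1 * 1.0 = 0.1
Total multiplier = 1 + 0.1 = 1.1
Expected damage = 80 * 1.1 = 88.00

88.00 damage


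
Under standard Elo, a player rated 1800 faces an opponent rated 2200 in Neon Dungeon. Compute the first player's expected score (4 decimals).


Elo expected score: Ea = 1/(1 + 10^((Rb-Ra)/400))
Rb - Ra = 2200 - 1800 = 400
(Rb-Ra)/400 = 400/400 = 1.0
10^1.0 = 10.0
Ea = 1/(1 + 10.0) = 1/11.0 = 0.0909

0.0909


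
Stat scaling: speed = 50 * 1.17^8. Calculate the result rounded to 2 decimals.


value = base * growth^level
= 50 * 1.17^8
= 50 * 3.511453
= 175.57

175.57 speed


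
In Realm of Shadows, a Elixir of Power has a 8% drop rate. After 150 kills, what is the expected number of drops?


Expected drops = kills * (drop_rate / 100)
= 150 * (8 / 100)
= 150 * 0.08
= 12.0

12.0 drops


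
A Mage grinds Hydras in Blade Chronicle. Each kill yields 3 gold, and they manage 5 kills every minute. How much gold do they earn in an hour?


Gold per minute = 3 * 5 = 15
Gold per hour = 15 * 60 = 900

900 gold/hour


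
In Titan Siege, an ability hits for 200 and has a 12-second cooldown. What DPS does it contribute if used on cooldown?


DPS = damage / cooldown
= 200 / 12
= 16.67

16.67 DPS


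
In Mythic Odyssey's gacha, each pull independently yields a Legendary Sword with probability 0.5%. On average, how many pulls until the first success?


Expected pulls for a geometric distribution = 1/p = 100 / rate%
= 100 / 0.5
= 200.0

200.0 pulls


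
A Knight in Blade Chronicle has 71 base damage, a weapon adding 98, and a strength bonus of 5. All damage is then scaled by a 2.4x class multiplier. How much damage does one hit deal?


Sum base + weapon + str = 71 + 98 + 5 = 174
Multiply by 2.4:
174 * 2.4 = 417.6

417.6 damage


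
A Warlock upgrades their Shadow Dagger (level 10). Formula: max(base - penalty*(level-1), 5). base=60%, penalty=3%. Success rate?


raw_rate = 60 - 3 * (10 - 1)
= 60 - 3 * 9
= 60 - 27
= 33
Apply floor: max(33, 5) = 33%

33%


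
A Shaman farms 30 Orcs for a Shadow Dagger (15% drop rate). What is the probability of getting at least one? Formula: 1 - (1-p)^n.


P(at least one) = 1 - P(none) = 1 - (1-p)^n
p = 15/100 = 0.15
1 - p = 0.85
(1 - p)^30 = 0.85^30 = 0.007631
P(at least one) = 1 - 0.007631 = 0.9924

0.9924


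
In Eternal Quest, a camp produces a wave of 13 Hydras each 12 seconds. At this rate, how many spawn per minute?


Spawns per minute = count * (60 / interval)
= 13 * (60 / 12)
= 13 * 5.0
= 65.0

65.0 per minute


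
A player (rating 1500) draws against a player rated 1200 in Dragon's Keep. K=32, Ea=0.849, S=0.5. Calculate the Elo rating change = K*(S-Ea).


Elo update: delta = K * (S - Ea), where S = 0.5 (draws)
S - Ea = 0.5 - 0.849 = -0.349
Rating change = 32 * -0.349
= -11.17

-11.17 rating points


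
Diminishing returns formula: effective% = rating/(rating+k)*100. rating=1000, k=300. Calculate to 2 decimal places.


effective% = rating / (rating + k) * 100
= 1000 / (1000 + 300) * 100
= 1000 / 1300 * 100
= 0.769231 * 100
= 76.92%

76.92%


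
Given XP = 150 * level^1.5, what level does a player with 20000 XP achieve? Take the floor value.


XP = 150 * level^1.5, so level = (XP / 150)^(1/1.5)
= (20000 / 150)^(1/1.5)
= 133.3333^0.6667
= 26.0991
Floor: level = 26

level 26


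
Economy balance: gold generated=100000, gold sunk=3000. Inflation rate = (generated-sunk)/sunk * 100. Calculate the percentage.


Net gold = 100000 - 3000 = 97000
Inflation rate = net / sunk * 100 = 97000 / 3000 * 100
= 32.333333 * 100
= 3233.33%

3233.33%


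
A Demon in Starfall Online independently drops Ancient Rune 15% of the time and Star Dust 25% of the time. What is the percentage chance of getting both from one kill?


For independent events, P(both) = P(A) * P(B)
= 15% * 25%
= 375 / 100 %
= 3.75%

3.75%


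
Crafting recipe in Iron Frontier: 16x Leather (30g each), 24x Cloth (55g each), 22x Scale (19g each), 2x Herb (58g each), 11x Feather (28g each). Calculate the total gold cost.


Cost breakdown:
  Leather: 16 * 30 = 480
  Cloth: 24 * 55 = 1320
  Scale: 22 * 19 = 418
  Herb: 2 * 58 = 116
  Feather: 11 * 28 = 308
Total = 480 + 1320 + 418 + 116 + 308 = 2642

2642 gold


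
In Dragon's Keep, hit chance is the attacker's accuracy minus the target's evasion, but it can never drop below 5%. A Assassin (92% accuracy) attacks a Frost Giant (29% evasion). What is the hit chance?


accuracy - evasion = 92 - 29 = 63
Apply floor: max(63, 5) = 63
Hit chance = 63%

63%


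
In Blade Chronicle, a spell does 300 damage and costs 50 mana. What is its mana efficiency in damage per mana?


Efficiency = damage / mana
= 300 / 50
= 6.00

6.00 dmg/mana


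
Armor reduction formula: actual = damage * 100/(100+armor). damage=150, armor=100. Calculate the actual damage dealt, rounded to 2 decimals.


actual = 150 * 100 / (100 + 100)
= 150 * 100 / 200
= 15000 / 200
= 75.00

75.00 damage


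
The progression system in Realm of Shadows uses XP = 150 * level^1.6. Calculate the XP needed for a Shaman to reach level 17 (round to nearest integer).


XP = 150 * level^1.6
Substitute level = 17:
XP = 150 * 17^1.6
= 150 * 93.0504
= 13958

13958 XP


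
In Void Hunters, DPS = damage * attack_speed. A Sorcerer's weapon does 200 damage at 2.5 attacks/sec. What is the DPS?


DPS = damage * attack_speed
= 200 * 2.5
= 500.0

500.0 DPS


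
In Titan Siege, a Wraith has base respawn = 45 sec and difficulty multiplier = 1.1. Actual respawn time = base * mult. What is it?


Respawn time = base * multiplier
= 45 * 1.1
= 49.5 seconds

49.5 seconds
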